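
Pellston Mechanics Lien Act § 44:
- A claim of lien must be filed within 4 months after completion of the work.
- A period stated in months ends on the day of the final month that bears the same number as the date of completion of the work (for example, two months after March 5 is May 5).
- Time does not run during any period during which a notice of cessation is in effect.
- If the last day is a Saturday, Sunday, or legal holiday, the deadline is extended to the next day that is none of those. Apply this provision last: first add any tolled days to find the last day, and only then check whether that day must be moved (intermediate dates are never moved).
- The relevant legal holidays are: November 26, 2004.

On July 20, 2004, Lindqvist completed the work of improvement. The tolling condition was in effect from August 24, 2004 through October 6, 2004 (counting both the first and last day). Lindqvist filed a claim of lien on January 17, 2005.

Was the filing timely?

No

4 months after July 20, 2004 is November 20, 2004.
From August 24, 2004 through October 6, 2004 inclusive is 44 days; tolling adds 44 days: November 20, 2004 + 44 days = January 3, 2005.
January 3, 2005 is a Monday and not a legal holiday, so no extension applies.
The deadline is January 3, 2005; the filing on January 17, 2005 is after that date.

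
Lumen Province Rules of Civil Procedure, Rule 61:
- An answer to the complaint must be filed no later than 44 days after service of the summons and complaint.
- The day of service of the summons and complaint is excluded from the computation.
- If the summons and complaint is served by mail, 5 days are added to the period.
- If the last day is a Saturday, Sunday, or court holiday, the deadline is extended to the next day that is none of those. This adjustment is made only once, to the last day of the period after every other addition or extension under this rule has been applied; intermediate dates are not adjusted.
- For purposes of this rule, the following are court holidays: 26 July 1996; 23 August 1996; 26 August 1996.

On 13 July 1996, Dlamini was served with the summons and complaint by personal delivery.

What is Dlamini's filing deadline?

44 days after 13 July 1996 is August 26, 1996.
Service was not by mail, so no mail extension applies.
August 26, 1996 is a listed holiday. The next qualifying day is August 27, 1996.

August 27, 1996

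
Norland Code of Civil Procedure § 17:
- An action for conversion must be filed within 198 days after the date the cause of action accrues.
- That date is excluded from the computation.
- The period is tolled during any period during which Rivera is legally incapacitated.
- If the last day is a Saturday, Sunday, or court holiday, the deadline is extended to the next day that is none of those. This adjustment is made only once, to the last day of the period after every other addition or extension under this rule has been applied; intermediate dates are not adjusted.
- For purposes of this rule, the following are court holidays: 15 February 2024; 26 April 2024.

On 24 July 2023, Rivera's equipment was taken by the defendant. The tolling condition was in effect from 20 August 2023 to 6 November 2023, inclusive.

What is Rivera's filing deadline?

April 29, 2024

198 days after 24 July 2023 is February 7, 2024.
From August 20, 2023 through November 6, 2023 inclusive is 79 days; tolling adds 79 days: February 7, 2024 + 79 days = April 26, 2024.
April 26, 2024 is a listed holiday; April 27, 2024 is Saturday; April 28, 2024 is Sunday. The next qualifying day is April 29, 2024.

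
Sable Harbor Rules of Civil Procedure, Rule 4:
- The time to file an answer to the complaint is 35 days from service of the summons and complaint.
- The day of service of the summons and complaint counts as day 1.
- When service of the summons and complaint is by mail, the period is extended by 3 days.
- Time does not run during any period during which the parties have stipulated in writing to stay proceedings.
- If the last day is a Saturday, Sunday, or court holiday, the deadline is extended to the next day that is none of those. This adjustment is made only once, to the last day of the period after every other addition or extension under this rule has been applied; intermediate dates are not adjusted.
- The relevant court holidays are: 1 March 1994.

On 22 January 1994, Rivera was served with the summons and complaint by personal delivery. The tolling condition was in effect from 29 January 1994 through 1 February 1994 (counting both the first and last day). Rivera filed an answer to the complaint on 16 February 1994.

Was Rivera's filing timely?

Counting 22 January 1994 as day 1, day 35 is February 25, 1994.
Service was not by mail, so no mail extension applies.
From January 29, 1994 through February 1, 1994 inclusive is 4 days; tolling adds 4 days: February 25, 1994 + 4 days = March 1, 1994.
March 1, 1994 is a listed holiday. The next qualifying day is March 2, 1994.
The deadline is March 2, 1994; the filing on February 16, 1994 is on or before that date.

Yes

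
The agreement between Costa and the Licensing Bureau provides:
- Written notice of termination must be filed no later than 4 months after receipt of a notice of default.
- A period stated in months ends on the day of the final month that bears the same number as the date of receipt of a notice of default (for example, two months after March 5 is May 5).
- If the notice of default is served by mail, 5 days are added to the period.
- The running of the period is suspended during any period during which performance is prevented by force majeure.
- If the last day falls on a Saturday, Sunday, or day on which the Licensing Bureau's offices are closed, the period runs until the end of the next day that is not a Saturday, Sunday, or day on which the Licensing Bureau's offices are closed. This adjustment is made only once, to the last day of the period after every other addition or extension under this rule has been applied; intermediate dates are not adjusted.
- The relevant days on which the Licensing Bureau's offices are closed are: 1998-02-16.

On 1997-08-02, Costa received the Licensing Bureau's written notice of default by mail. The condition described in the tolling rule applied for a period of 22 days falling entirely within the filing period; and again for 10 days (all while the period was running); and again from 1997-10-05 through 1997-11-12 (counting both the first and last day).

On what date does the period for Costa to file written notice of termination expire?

4 months after 1997-08-02 is December 2, 1997.
Service was by mail, adding 5 days: December 2, 1997 + 5 days = December 7, 1997.
Tolling adds 22 days: December 7, 1997 + 22 days = December 29, 1997.
Tolling adds 10 days: December 29, 1997 + 10 days = January 8, 1998.
From October 5, 1997 through November 12, 1997 inclusive is 39 days; tolling adds 39 days: January 8, 1998 + 39 days = February 16, 1998.
February 16, 1998 is a listed holiday. The next qualifying day is February 17, 1998.

February 17, 1998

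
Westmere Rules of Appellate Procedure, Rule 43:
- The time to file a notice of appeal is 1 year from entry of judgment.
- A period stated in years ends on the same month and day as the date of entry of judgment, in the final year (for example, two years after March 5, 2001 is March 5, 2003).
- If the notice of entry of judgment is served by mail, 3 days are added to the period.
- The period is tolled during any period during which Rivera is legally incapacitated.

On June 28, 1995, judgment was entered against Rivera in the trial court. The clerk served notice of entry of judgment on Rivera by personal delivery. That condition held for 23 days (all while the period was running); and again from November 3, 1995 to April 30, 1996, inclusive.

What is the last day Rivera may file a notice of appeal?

1 year after June 28, 1995 is June 28, 1996.
Service was not by mail, so no mail extension applies.
Tolling adds 23 days: June 28, 1996 + 23 days = July 21, 1996.
From November 3, 1995 through April 30, 1996 inclusive is 180 days; tolling adds 180 days: July 21, 1996 + 180 days = January 17, 1997.

January 17, 1997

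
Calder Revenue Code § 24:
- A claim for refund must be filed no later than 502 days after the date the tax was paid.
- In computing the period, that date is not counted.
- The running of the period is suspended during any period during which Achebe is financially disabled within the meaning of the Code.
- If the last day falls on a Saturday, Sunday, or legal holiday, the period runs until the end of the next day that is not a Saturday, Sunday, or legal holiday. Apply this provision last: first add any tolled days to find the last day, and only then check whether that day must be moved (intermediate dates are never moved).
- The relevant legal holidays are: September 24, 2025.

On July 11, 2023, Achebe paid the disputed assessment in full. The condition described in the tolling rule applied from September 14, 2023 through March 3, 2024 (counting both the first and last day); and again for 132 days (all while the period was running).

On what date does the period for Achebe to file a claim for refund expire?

502 days after July 11, 2023 is November 24, 2024.
From September 14, 2023 through March 3, 2024 inclusive is 172 days; tolling adds 172 days: November 24, 2024 + 172 days = May 15, 2025.
Tolling adds 132 days: May 15, 2025 + 132 days = September 24, 2025.
September 24, 2025 is a listed holiday. The next qualifying day is September 25, 2025.

September 25, 2025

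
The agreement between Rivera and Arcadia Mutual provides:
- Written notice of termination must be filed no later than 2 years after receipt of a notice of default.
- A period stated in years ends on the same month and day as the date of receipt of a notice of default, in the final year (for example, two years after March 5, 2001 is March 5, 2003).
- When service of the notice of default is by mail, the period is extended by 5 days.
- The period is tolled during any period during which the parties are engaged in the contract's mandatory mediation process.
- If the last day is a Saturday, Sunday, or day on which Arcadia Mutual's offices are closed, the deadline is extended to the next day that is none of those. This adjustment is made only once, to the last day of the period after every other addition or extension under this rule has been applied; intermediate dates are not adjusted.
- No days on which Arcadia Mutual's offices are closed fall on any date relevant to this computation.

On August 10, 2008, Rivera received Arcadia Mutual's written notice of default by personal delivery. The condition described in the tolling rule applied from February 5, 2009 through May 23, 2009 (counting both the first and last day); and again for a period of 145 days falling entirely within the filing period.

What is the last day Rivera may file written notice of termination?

April 20, 2011

2 years after August 10, 2008 is August 10, 2010.
Service was not by mail, so no mail extension applies.
From February 5, 2009 through May 23, 2009 inclusive is 108 days; tolling adds 108 days: August 10, 2010 + 108 days = November 26, 2010.
Tolling adds 145 days: November 26, 2010 + 145 days = April 20, 2011.
April 20, 2011 is a Wednesday and not a day on which Arcadia Mutual's offices are closed, so no extension applies.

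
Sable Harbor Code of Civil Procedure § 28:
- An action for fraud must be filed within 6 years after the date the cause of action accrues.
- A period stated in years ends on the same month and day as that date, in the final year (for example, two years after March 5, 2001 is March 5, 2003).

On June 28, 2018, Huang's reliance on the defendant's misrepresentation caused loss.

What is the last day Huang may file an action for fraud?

6 years after June 28, 2018 is June 28, 2024.

June 28, 2024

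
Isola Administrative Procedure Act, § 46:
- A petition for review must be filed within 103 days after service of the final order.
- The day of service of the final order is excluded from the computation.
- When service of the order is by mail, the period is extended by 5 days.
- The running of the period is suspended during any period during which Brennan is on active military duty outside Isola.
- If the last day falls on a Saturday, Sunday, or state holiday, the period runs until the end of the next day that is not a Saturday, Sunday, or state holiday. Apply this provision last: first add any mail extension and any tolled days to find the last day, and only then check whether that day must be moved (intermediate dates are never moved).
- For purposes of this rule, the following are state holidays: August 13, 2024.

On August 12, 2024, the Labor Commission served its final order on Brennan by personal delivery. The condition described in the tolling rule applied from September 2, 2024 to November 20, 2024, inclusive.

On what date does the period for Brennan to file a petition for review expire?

February 11, 2025

103 days after August 12, 2024 is November 23, 2024.
Service was not by mail, so no mail extension applies.
From September 2, 2024 through November 20, 2024 inclusive is 80 days; tolling adds 80 days: November 23, 2024 + 80 days = February 11, 2025.
February 11, 2025 is a Tuesday and not a state holiday, so no extension applies.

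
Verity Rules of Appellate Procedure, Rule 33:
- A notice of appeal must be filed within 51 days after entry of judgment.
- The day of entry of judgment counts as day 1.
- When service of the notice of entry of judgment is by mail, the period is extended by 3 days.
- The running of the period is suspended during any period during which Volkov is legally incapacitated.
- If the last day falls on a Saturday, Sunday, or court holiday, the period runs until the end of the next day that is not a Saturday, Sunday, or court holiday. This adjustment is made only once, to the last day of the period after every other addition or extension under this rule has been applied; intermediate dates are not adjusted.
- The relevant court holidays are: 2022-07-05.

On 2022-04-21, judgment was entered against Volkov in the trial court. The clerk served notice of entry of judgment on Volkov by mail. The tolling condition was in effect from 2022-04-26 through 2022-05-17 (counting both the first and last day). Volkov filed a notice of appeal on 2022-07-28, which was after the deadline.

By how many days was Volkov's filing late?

Counting 2022-04-21 as day 1, day 51 is June 10, 2022.
Service was by mail, adding 3 days: June 10, 2022 + 3 days = June 13, 2022.
From April 26, 2022 through May 17, 2022 inclusive is 22 days; tolling adds 22 days: June 13, 2022 + 22 days = July 5, 2022.
July 5, 2022 is a listed holiday. The next qualifying day is July 6, 2022.
The deadline is July 6, 2022; from July 6, 2022 to July 28, 2022 is 22 days.

22 days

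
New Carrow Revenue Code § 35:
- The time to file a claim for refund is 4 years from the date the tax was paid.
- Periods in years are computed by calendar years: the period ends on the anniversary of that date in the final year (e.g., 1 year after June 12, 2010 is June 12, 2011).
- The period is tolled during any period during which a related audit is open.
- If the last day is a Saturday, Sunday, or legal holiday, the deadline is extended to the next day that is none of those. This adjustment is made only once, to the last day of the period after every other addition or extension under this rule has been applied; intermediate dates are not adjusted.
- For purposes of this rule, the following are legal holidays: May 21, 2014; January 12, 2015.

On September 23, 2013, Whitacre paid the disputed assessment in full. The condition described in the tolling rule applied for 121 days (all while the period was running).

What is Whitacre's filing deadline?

4 years after September 23, 2013 is September 23, 2017.
Tolling adds 121 days: September 23, 2017 + 121 days = January 22, 2018.
January 22, 2018 is a Monday and not a legal holiday, so no extension applies.

January 22, 2018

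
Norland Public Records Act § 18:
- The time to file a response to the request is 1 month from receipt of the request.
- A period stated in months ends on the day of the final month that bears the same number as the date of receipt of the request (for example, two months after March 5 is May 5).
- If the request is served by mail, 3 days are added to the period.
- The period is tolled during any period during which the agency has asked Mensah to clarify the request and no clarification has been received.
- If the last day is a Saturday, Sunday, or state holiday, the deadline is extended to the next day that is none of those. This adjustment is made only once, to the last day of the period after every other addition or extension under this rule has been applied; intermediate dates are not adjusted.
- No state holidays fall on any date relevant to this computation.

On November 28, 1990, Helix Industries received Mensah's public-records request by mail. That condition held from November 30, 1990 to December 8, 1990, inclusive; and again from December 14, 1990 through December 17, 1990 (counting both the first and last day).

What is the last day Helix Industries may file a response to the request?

January 14, 1991

1 month after November 28, 1990 is December 28, 1990.
Service was by mail, adding 3 days: December 28, 1990 + 3 days = December 31, 1990.
From November 30, 1990 through December 8, 1990 inclusive is 9 days; tolling adds 9 days: December 31, 1990 + 9 days = January 9, 1991.
From December 14, 1990 through December 17, 1990 inclusive is 4 days; tolling adds 4 days: January 9, 1991 + 4 days = January 13, 1991.
January 13, 1991 is Sunday. The next qualifying day is January 14, 1991.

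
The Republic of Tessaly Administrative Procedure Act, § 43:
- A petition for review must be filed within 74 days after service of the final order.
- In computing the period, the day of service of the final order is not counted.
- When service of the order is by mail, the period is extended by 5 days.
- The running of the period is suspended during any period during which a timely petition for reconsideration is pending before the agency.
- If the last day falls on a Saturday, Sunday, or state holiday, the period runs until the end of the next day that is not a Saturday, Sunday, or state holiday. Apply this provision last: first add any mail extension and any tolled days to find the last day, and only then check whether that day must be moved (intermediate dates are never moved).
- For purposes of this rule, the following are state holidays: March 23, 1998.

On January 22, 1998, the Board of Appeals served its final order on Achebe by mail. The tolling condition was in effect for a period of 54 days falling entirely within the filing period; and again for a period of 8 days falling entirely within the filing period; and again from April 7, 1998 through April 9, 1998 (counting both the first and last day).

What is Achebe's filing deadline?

74 days after January 22, 1998 is April 6, 1998.
Service was by mail, adding 5 days: April 6, 1998 + 5 days = April 11, 1998.
Tolling adds 54 days: April 11, 1998 + 54 days = June 4, 1998.
Tolling adds 8 days: June 4, 1998 + 8 days = June 12, 1998.
From April 7, 1998 through April 9, 1998 inclusive is 3 days; tolling adds 3 days: June 12, 1998 + 3 days = June 15, 1998.
June 15, 1998 is a Monday and not a state holiday, so no extension applies.

June 15, 1998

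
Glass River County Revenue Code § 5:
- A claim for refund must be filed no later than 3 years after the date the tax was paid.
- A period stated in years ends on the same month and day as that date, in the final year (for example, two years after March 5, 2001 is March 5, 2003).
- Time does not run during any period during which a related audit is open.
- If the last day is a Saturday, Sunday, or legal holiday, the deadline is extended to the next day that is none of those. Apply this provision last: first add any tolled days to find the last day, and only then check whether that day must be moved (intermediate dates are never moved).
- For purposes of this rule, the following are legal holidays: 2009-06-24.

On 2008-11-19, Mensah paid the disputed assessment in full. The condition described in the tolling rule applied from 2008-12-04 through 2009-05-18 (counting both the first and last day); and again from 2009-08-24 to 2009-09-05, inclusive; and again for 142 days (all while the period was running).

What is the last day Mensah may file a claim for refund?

3 years after 2008-11-19 is November 19, 2011.
From December 4, 2008 through May 18, 2009 inclusive is 166 days; tolling adds 166 days: November 19, 2011 + 166 days = May 3, 2012.
From August 24, 2009 through September 5, 2009 inclusive is 13 days; tolling adds 13 days: May 3, 2012 + 13 days = May 16, 2012.
Tolling adds 142 days: May 16, 2012 + 142 days = October 5, 2012.
October 5, 2012 is a Friday and not a legal holiday, so no extension applies.

October 5, 2012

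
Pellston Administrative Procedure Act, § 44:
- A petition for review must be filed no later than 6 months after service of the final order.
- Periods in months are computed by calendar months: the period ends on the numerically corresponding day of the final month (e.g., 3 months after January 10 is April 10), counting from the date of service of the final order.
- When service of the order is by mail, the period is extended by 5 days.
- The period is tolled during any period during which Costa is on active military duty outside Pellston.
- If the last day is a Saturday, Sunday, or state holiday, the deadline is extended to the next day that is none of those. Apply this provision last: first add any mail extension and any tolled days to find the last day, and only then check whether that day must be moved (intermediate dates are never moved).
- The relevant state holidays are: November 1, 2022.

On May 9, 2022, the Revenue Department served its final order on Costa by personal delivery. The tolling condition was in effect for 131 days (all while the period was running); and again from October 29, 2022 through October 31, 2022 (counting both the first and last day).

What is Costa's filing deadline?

March 23, 2023

6 months after May 9, 2022 is November 9, 2022.
Service was not by mail, so no mail extension applies.
Tolling adds 131 days: November 9, 2022 + 131 days = March 20, 2023.
From October 29, 2022 through October 31, 2022 inclusive is 3 days; tolling adds 3 days: March 20, 2023 + 3 days = March 23, 2023.
March 23, 2023 is a Thursday and not a state holiday, so no extension applies.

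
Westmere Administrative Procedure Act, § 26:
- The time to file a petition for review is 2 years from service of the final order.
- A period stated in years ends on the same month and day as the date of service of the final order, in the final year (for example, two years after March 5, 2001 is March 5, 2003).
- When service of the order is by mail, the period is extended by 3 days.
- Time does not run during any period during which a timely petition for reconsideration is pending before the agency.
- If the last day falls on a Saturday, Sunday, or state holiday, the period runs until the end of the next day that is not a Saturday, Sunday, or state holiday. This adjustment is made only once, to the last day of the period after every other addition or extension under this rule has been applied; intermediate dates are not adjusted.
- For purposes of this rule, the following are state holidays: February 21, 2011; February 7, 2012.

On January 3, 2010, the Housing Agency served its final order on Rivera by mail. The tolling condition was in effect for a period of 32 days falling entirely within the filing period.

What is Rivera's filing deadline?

2 years after January 3, 2010 is January 3, 2012.
Service was by mail, adding 3 days: January 3, 2012 + 3 days = January 6, 2012.
Tolling adds 32 days: January 6, 2012 + 32 days = February 7, 2012.
February 7, 2012 is a listed holiday. The next qualifying day is February 8, 2012.

February 8, 2012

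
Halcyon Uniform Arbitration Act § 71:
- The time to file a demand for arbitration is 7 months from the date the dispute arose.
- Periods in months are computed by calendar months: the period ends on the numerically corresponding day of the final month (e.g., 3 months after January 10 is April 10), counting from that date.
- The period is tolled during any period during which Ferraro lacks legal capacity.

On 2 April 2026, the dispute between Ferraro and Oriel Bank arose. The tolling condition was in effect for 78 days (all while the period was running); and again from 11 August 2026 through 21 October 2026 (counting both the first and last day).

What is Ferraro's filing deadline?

April 1, 2027

7 months after 2 April 2026 is November 2, 2026.
Tolling adds 78 days: November 2, 2026 + 78 days = January 19, 2027.
From August 11, 2026 through October 21, 2026 inclusive is 72 days; tolling adds 72 days: January 19, 2027 + 72 days = April 1, 2027.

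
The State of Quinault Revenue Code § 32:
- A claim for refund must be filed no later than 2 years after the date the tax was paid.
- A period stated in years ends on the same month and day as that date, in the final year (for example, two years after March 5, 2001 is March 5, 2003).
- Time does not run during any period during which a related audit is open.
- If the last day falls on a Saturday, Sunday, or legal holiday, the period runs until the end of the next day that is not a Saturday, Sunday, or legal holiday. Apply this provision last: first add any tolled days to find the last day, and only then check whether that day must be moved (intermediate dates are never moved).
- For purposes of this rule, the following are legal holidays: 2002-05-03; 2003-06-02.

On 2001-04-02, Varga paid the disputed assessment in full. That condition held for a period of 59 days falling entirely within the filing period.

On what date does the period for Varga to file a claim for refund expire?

June 3, 2003

2 years after 2001-04-02 is April 2, 2003.
Tolling adds 59 days: April 2, 2003 + 59 days = May 31, 2003.
May 31, 2003 is Saturday; June 1, 2003 is Sunday; June 2, 2003 is a listed holiday. The next qualifying day is June 3, 2003.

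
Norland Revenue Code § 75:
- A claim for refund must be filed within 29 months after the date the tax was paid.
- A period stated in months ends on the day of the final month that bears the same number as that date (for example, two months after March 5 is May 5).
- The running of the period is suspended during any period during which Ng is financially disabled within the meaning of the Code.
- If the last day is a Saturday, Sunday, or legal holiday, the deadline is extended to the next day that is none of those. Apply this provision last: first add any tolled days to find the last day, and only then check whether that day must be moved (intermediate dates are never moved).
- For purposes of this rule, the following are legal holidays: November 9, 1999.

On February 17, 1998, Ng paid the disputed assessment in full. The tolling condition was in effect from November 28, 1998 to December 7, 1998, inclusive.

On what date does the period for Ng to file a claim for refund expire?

29 months after February 17, 1998 is July 17, 2000.
From November 28, 1998 through December 7, 1998 inclusive is 10 days; tolling adds 10 days: July 17, 2000 + 10 days = July 27, 2000.
July 27, 2000 is a Thursday and not a legal holiday, so no extension applies.

July 27, 2000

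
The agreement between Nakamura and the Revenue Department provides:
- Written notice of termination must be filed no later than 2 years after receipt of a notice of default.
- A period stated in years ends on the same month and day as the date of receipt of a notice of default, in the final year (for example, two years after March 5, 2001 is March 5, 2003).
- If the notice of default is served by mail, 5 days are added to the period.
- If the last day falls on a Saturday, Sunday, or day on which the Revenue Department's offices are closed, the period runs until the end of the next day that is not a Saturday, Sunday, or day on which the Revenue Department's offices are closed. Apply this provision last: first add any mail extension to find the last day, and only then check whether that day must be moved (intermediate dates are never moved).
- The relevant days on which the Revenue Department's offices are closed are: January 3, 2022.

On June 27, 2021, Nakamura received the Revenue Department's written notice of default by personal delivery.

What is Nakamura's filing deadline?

2 years after June 27, 2021 is June 27, 2023.
Service was not by mail, so no mail extension applies.
June 27, 2023 is a Tuesday and not a day on which the Revenue Department's offices are closed, so no extension applies.

June 27, 2023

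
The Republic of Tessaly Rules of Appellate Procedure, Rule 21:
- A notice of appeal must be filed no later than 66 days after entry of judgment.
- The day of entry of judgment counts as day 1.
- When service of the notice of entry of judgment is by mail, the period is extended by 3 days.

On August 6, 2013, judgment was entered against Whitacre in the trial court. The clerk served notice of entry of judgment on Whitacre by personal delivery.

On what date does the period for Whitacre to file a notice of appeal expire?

October 10, 2013

Counting August 6, 2013 as day 1, day 66 is October 10, 2013.
Service was not by mail, so no mail extension applies.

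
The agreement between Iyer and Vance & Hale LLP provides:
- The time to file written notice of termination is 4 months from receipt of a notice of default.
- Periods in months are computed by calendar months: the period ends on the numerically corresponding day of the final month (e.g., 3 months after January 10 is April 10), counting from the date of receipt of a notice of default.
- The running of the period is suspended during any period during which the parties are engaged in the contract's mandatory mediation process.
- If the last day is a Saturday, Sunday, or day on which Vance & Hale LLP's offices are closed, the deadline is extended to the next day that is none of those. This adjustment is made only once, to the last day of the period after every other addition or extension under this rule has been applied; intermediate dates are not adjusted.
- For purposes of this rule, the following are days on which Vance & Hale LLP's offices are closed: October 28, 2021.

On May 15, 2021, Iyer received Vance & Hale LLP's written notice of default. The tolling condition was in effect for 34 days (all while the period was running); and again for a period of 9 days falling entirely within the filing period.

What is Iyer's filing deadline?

October 29, 2021

4 months after May 15, 2021 is September 15, 2021.
Tolling adds 34 days: September 15, 2021 + 34 days = October 19, 2021.
Tolling adds 9 days: October 19, 2021 + 9 days = October 28, 2021.
October 28, 2021 is a listed holiday. The next qualifying day is October 29, 2021.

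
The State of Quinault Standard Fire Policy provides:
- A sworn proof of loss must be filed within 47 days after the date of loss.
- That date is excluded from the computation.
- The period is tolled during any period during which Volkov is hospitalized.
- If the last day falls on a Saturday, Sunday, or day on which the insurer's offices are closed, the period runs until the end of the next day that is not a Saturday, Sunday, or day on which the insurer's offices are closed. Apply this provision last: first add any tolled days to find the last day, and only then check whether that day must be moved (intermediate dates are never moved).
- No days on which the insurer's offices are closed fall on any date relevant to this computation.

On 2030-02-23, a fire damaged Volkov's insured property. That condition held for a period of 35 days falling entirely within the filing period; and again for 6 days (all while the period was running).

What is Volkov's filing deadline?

May 22, 2030

47 days after 2030-02-23 is April 11, 2030.
Tolling adds 35 days: April 11, 2030 + 35 days = May 16, 2030.
Tolling adds 6 days: May 16, 2030 + 6 days = May 22, 2030.
May 22, 2030 is a Wednesday and not a day on which the insurer's offices are closed, so no extension applies.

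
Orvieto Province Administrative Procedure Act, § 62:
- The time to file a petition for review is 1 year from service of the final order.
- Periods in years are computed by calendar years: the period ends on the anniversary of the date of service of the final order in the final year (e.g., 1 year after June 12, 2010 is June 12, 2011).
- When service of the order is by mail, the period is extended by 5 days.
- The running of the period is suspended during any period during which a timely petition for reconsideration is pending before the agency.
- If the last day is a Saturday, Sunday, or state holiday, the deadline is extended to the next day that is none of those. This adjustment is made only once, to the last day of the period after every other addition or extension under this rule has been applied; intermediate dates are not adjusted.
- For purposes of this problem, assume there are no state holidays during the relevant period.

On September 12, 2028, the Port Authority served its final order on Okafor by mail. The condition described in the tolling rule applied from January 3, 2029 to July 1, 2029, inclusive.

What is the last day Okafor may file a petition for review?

1 year after September 12, 2028 is September 12, 2029.
Service was by mail, adding 5 days: September 12, 2029 + 5 days = September 17, 2029.
From January 3, 2029 through July 1, 2029 inclusive is 180 days; tolling adds 180 days: September 17, 2029 + 180 days = March 16, 2030.
March 16, 2030 is Saturday; March 17, 2030 is Sunday. The next qualifying day is March 18, 2030.

March 18, 2030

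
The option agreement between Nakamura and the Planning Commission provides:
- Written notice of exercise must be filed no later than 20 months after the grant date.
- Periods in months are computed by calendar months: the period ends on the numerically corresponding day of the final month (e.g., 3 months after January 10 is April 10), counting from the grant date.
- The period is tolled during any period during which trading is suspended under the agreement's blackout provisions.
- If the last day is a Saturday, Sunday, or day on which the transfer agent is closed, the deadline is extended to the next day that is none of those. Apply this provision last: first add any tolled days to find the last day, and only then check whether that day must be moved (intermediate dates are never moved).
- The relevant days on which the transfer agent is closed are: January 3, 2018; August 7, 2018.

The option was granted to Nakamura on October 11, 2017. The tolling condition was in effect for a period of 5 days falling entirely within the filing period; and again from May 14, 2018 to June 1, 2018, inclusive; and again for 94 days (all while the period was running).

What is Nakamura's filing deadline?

October 7, 2019

20 months after October 11, 2017 is June 11, 2019.
Tolling adds 5 days: June 11, 2019 + 5 days = June 16, 2019.
From May 14, 2018 through June 1, 2018 inclusive is 19 days; tolling adds 19 days: June 16, 2019 + 19 days = July 5, 2019.
Tolling adds 94 days: July 5, 2019 + 94 days = October 7, 2019.
October 7, 2019 is a Monday and not a day on which the transfer agent is closed, so no extension applies.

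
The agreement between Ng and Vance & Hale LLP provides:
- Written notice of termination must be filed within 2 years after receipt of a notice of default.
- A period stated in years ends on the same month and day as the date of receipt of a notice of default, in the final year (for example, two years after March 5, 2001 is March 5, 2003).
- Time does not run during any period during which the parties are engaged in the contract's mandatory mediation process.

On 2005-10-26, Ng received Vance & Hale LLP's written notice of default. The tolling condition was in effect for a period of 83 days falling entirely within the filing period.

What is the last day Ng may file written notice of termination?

January 17, 2008

2 years after 2005-10-26 is October 26, 2007.
Tolling adds 83 days: October 26, 2007 + 83 days = January 17, 2008.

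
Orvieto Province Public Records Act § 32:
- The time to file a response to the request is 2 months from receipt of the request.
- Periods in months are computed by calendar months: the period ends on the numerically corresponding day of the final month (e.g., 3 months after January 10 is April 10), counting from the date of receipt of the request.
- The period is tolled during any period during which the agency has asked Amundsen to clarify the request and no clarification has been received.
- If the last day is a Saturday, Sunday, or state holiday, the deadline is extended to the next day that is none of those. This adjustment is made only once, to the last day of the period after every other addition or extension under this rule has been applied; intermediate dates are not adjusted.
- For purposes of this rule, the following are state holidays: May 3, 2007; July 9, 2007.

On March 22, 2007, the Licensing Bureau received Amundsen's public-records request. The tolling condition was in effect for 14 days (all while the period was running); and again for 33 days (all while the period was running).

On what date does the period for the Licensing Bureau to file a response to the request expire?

July 10, 2007

2 months after March 22, 2007 is May 22, 2007.
Tolling adds 14 days: May 22, 2007 + 14 days = June 5, 2007.
Tolling adds 33 days: June 5, 2007 + 33 days = July 8, 2007.
July 8, 2007 is Sunday; July 9, 2007 is a listed holiday. The next qualifying day is July 10, 2007.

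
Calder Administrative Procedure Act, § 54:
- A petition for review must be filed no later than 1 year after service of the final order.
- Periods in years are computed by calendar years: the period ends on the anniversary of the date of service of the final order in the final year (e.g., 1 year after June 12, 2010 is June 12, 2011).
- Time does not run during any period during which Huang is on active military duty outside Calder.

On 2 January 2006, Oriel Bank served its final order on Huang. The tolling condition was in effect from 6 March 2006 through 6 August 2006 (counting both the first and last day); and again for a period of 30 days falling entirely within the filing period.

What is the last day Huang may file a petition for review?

July 5, 2007

1 year after 2 January 2006 is January 2, 2007.
From March 6, 2006 through August 6, 2006 inclusive is 154 days; tolling adds 154 days: January 2, 2007 + 154 days = June 5, 2007.
Tolling adds 30 days: June 5, 2007 + 30 days = July 5, 2007.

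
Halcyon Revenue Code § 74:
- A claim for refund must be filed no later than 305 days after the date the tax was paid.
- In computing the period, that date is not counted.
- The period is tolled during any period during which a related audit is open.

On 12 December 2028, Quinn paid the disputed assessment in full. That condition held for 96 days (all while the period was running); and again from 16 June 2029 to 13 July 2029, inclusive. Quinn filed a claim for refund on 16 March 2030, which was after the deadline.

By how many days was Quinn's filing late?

305 days after 12 December 2028 is October 13, 2029.
Tolling adds 96 days: October 13, 2029 + 96 days = January 17, 2030.
From June 16, 2029 through July 13, 2029 inclusive is 28 days; tolling adds 28 days: January 17, 2030 + 28 days = February 14, 2030.
The deadline is February 14, 2030; from February 14, 2030 to March 16, 2030 is 30 days.

30 days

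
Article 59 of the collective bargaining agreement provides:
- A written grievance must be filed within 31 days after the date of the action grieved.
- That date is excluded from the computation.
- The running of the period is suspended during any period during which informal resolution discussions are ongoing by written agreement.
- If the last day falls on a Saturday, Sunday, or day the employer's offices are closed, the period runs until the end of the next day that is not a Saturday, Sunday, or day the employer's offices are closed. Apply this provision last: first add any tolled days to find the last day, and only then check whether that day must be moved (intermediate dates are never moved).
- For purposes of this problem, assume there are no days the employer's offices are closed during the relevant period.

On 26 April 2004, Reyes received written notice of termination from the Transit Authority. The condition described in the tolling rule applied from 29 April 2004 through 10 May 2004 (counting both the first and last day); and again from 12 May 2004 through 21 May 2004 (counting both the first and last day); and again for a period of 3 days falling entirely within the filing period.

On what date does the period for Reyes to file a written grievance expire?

June 21, 2004

31 days after 26 April 2004 is May 27, 2004.
From April 29, 2004 through May 10, 2004 inclusive is 12 days; tolling adds 12 days: May 27, 2004 + 12 days = June 8, 2004.
From May 12, 2004 through May 21, 2004 inclusive is 10 days; tolling adds 10 days: June 8, 2004 + 10 days = June 18, 2004.
Tolling adds 3 days: June 18, 2004 + 3 days = June 21, 2004.
June 21, 2004 is a Monday and not a day the employer's offices are closed, so no extension applies.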